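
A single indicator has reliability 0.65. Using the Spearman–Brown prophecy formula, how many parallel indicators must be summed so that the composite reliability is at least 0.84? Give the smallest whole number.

k ≥ ρ*(1−ρ₁)/(ρ₁(1−ρ*)) = 0.84·0.35 / (0.65·0.16) = 2.827.
Smallest integer k = 3.

3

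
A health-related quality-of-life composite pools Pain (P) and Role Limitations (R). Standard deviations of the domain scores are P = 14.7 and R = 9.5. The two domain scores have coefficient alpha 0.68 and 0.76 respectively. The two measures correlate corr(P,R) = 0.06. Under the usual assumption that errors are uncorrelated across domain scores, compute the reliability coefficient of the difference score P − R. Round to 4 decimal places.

0.6864

Var(P−R) = 14.7² + 9.5² − 2·14.7·9.5·0.06 = 306.34 − 16.758 = 289.582.
Under uncorrelated errors the observed covariances equal the true-score covariances, so only the own-variance terms attenuate.
True-score variance = [14.7²·0.68 + 9.5²·0.76] − 16.758 = 215.531 − 16.758 = 198.773.
Reliability = 198.773 / 289.582 = 0.6864.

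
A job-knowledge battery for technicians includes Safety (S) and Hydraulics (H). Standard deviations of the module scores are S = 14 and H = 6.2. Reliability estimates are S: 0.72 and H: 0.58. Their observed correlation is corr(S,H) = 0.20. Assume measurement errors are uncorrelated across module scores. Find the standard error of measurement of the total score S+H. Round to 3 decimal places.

Var(total) = 234.44 + 34.72 = 269.16.
True-score variance = 163.415 + 34.72 = 198.135, so reliability = 0.7361.
Error variance = 269.16 − 198.135 = 71.0248; SEM = √71.0248 = 8.428.

8.428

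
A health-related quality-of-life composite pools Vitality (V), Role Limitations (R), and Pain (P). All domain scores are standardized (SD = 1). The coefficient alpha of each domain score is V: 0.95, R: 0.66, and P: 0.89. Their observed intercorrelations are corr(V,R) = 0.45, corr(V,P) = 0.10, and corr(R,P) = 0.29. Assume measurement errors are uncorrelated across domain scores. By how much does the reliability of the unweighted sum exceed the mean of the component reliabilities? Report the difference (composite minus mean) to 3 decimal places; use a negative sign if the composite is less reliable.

Var(sum) = 3 + 1.68 = 4.68; true-score variance = 2.5 + 1.68 = 4.18; composite reliability = 0.8932.
Mean component reliability = 0.8333.
Difference = 0.8932 − 0.8333 = 0.060.

0.060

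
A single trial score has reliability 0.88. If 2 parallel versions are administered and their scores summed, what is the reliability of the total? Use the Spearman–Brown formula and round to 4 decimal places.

ρ_k = kρ / (1 + (k−1)ρ) = 2·0.88 / (1 + 1·0.88) = 1.760 / 1.880 = 0.9362.

0.9362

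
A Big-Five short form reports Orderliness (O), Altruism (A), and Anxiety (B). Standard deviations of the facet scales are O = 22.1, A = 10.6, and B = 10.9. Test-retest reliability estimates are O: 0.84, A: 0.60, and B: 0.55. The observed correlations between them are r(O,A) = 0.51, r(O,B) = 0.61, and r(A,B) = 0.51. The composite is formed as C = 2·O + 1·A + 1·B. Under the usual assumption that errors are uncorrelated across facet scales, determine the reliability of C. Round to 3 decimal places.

Var(C) = 2²·22.1² + 10.6² + 10.9² + 2·[2·22.1·10.6·0.51 + 2·22.1·10.9·0.61 + 10.6·10.9·0.51] = 2184.81 + 1183.51 = 3368.32.
Because errors are independent across components, Cov(Tᵢ,Tⱼ) = Cov(Xᵢ,Xⱼ); the off-diagonal part of the true-score variance is the same as above.
True-score variance = [2²·22.1²·0.84 + 10.6²·0.60 + 10.9²·0.55] + 1183.51 = 1773.82 + 1183.51 = 2957.33.
Reliability = 2957.33 / 3368.32 = 0.878.

0.878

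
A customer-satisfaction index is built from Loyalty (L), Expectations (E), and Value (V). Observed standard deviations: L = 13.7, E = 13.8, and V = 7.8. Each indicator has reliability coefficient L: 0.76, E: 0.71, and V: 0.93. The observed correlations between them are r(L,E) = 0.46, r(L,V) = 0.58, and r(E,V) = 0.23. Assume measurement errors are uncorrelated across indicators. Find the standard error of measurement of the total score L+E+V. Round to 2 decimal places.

10.22

Var(total) = 438.97 + 347.407 = 786.377.
True-score variance = 334.438 + 347.407 = 681.845, so reliability = 0.8671.
Error variance = 786.377 − 681.845 = 104.532; SEM = √104.532 = 10.22.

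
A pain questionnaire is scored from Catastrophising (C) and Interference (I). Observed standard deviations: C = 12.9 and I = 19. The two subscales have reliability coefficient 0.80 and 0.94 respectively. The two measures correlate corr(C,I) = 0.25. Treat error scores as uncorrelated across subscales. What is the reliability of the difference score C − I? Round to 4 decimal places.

0.8643

Var(C−I) = 12.9² + 19² − 2·12.9·19·0.25 = 527.41 − 122.55 = 404.86.
Because errors are independent across components, Cov(Tᵢ,Tⱼ) = Cov(Xᵢ,Xⱼ); the off-diagonal part of the true-score variance is the same as above.
True-score variance = [12.9²·0.80 + 19²·0.94] − 122.55 = 472.468 − 122.55 = 349.918.
Reliability = 349.918 / 404.86 = 0.8643.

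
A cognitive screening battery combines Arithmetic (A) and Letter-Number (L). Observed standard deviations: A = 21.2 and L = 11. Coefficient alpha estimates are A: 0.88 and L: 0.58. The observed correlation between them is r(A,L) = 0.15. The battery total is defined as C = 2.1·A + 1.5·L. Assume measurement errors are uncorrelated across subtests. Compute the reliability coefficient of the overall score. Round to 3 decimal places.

0.858

Var(C) = 2.1²·21.2² + 1.5²·11² + 2·[3.15·21.2·11·0.15] = 2254.28 + 220.374 = 2474.65.
Because errors are independent across components, Cov(Tᵢ,Tⱼ) = Cov(Xᵢ,Xⱼ); the off-diagonal part of the true-score variance is the same as above.
True-score variance = [2.1²·21.2²·0.88 + 1.5²·11²·0.58] + 220.374 = 1902.09 + 220.374 = 2122.47.
Reliability = 2122.47 / 2474.65 = 0.858.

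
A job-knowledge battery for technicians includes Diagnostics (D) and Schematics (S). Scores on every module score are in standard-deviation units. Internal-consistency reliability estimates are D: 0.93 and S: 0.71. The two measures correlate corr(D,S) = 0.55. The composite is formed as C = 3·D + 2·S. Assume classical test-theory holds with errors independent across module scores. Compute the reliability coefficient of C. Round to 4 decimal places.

0.9087

Var(C) = 3² + 2² + 2·[6·0.55] = 13 + 6.6 = 19.6.
With uncorrelated errors the cross-covariances are all true-score covariance, so they carry over unchanged; only the diagonal terms shrink to ρᵢσᵢ².
True-score variance = [3²·0.93 + 2²·0.71] + 6.6 = 11.21 + 6.6 = 17.81.
Reliability = 17.81 / 19.6 = 0.9087.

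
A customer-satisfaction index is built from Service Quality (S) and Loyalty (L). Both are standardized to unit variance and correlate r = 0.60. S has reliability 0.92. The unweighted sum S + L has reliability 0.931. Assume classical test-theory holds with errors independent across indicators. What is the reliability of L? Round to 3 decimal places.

0.859

Var(S+L) = 2 + 2·0.60 = 3.200.
True-score variance = ρ_S + ρ_L + 2·0.60, so 0.931 = (0.92 + ρ_L + 1.20) / 3.200.
ρ_L = 0.931·3.200 − 0.92 − 1.20 = 0.859.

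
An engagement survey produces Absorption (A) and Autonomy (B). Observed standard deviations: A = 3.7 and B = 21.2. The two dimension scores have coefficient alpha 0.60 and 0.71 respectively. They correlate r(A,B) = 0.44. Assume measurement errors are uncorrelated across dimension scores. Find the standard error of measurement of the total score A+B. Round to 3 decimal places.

Var(total) = 463.13 + 69.0272 = 532.157.
True-score variance = 327.316 + 69.0272 = 396.344, so reliability = 0.7448.
Error variance = 532.157 − 396.344 = 135.814; SEM = √135.814 = 11.654.

11.654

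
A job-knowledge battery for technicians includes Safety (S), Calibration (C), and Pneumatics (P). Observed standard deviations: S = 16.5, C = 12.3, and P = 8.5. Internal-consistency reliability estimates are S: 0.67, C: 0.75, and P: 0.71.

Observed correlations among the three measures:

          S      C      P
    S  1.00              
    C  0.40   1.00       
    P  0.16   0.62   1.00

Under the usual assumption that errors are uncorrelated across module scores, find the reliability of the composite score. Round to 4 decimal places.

Var(S+C+P) = 16.5² + 12.3² + 8.5² + 2·[16.5·12.3·0.40 + 16.5·8.5·0.16 + 12.3·8.5·0.62] = 495.79 + 336.882 = 832.672.
Under uncorrelated errors the observed covariances equal the true-score covariances, so only the own-variance terms attenuate.
True-score variance = [16.5²·0.67 + 12.3²·0.75 + 8.5²·0.71] + 336.882 = 347.173 + 336.882 = 684.055.
Reliability = 684.055 / 832.672 = 0.8215.

0.8215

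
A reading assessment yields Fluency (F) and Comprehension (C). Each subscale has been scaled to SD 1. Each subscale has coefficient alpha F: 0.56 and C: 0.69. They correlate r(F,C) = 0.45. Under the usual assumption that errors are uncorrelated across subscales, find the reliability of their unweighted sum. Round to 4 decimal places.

Var(F+C) = 2 + 2·[0.45] = 2 + 0.9 = 2.9.
Under uncorrelated errors the observed covariances equal the true-score covariances, so only the own-variance terms attenuate.
True-score variance = [0.56 + 0.69] + 0.9 = 1.25 + 0.9 = 2.15.
Reliability = 2.15 / 2.9 = 0.7414.

0.7414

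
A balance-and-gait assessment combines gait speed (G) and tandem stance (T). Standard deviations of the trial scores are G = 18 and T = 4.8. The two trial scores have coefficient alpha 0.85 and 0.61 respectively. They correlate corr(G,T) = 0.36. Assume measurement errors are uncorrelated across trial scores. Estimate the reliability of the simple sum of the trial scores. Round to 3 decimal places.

0.859

Var(G+T) = 18² + 4.8² + 2·[18·4.8·0.36] = 347.04 + 62.208 = 409.248.
Under uncorrelated errors the observed covariances equal the true-score covariances, so only the own-variance terms attenuate.
True-score variance = [18²·0.85 + 4.8²·0.61] + 62.208 = 289.454 + 62.208 = 351.662.
Reliability = 351.662 / 409.248 = 0.859.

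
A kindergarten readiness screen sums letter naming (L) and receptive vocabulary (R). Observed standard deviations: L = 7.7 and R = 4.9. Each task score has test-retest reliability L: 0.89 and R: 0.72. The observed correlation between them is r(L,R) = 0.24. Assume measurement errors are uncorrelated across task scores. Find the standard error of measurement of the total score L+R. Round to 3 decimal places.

Var(total) = 83.3 + 18.1104 = 101.41.
True-score variance = 70.0553 + 18.1104 = 88.1657, so reliability = 0.8694.
Error variance = 101.41 − 88.1657 = 13.2447; SEM = √13.2447 = 3.639.

3.639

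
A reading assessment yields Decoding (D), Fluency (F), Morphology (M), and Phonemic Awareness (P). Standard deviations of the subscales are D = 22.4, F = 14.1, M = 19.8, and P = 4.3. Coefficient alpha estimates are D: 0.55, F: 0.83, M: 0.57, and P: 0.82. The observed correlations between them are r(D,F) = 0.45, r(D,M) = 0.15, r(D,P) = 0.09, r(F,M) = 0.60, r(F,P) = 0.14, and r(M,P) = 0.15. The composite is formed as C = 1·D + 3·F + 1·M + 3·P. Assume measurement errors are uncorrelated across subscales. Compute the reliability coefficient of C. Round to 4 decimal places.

0.8578

Var(C) = 22.4² + 3²·14.1² + 19.8² + 3²·4.3² + 2·[3·22.4·14.1·0.45 + 22.4·19.8·0.15 + 3·22.4·4.3·0.09 + 3·14.1·19.8·0.60 + 9·14.1·4.3·0.14 + 3·19.8·4.3·0.15] = 2849.5 + 2272.3 = 5121.8.
Because errors are independent across components, Cov(Tᵢ,Tⱼ) = Cov(Xᵢ,Xⱼ); the off-diagonal part of the true-score variance is the same as above.
True-score variance = [22.4²·0.55 + 3²·14.1²·0.83 + 19.8²·0.57 + 3²·4.3²·0.82] + 2272.3 = 2121 + 2272.3 = 4393.3.
Reliability = 4393.3 / 5121.8 = 0.8578.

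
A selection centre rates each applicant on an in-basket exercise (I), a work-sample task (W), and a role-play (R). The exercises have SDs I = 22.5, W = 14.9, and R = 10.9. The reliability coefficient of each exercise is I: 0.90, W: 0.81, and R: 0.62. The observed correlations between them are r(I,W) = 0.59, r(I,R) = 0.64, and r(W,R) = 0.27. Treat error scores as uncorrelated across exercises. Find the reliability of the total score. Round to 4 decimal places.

0.9161

Var(I+W+R) = 22.5² + 14.9² + 10.9² + 2·[22.5·14.9·0.59 + 22.5·10.9·0.64 + 14.9·10.9·0.27] = 847.07 + 797.216 = 1644.29.
Under uncorrelated errors the observed covariances equal the true-score covariances, so only the own-variance terms attenuate.
True-score variance = [22.5²·0.90 + 14.9²·0.81 + 10.9²·0.62] + 797.216 = 709.115 + 797.216 = 1506.33.
Reliability = 1506.33 / 1644.29 = 0.9161.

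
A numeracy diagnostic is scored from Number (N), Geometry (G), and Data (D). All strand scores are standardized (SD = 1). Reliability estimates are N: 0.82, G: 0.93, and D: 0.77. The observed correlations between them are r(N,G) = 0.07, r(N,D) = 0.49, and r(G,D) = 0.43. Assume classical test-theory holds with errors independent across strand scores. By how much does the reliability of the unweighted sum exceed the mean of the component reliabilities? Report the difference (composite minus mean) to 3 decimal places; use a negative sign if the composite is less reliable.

Var(sum) = 3 + 1.98 = 4.98; true-score variance = 2.52 + 1.98 = 4.5; composite reliability = 0.9036.
Mean component reliability = 0.8400.
Difference = 0.9036 − 0.8400 = 0.064.

0.064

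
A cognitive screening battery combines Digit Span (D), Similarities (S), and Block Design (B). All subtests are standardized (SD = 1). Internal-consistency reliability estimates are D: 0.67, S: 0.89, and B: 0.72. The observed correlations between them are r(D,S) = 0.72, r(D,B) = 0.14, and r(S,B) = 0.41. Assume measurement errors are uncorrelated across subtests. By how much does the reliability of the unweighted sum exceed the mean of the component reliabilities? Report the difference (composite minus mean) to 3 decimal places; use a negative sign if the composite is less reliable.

Var(sum) = 3 + 2.54 = 5.54; true-score variance = 2.28 + 2.54 = 4.82; composite reliability = 0.8700.
Mean component reliability = 0.7600.
Difference = 0.8700 − 0.7600 = 0.110.

0.110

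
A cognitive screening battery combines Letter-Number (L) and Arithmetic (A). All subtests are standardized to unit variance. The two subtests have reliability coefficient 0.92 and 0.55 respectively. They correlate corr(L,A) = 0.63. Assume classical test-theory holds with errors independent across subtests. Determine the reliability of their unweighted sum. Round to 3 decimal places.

0.837

Var(L+A) = 2 + 2·[0.63] = 2 + 1.26 = 3.26.
With uncorrelated errors the cross-covariances are all true-score covariance, so they carry over unchanged; only the diagonal terms shrink to ρᵢσᵢ².
True-score variance = [0.92 + 0.55] + 1.26 = 1.47 + 1.26 = 2.73.
Reliability = 2.73 / 3.26 = 0.837.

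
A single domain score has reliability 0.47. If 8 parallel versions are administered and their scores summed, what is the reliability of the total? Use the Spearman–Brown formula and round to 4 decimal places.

ρ_k = kρ / (1 + (k−1)ρ) = 8·0.47 / (1 + 7·0.47) = 3.760 / 4.290 = 0.8765.

0.8765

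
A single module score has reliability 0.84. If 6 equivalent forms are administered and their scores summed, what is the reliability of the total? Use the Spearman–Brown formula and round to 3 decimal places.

0.969

ρ_k = kρ / (1 + (k−1)ρ) = 6·0.84 / (1 + 5·0.84) = 5.040 / 5.200 = 0.969.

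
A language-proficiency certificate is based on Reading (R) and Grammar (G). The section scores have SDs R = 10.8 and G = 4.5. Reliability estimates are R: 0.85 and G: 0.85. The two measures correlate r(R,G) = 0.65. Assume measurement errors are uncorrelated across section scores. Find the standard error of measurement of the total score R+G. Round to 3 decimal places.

4.531

Var(total) = 136.89 + 63.18 = 200.07.
True-score variance = 116.357 + 63.18 = 179.537, so reliability = 0.8974.
Error variance = 200.07 − 179.537 = 20.5335; SEM = √20.5335 = 4.531.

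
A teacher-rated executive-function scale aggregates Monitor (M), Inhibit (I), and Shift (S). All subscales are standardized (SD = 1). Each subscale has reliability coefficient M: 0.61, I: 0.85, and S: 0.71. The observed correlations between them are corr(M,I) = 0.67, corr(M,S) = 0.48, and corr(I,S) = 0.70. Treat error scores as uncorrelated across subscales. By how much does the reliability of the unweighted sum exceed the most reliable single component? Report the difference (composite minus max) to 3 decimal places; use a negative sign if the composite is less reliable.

0.026

Var(sum) = 3 + 3.7 = 6.7; true-score variance = 2.17 + 3.7 = 5.87; composite reliability = 0.8761.
Max component reliability = 0.8500.
Difference = 0.8761 − 0.8500 = 0.026.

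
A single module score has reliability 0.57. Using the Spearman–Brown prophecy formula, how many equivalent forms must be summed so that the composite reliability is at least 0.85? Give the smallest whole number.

5

k ≥ ρ*(1−ρ₁)/(ρ₁(1−ρ*)) = 0.85·0.43 / (0.57·0.15) = 4.275.
Smallest integer k = 5.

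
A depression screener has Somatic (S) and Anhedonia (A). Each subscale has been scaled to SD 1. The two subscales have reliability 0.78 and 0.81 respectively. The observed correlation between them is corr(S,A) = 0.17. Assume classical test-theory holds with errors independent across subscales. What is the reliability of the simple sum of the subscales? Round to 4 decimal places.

Var(S+A) = 2 + 2·[0.17] = 2 + 0.34 = 2.34.
With uncorrelated errors the cross-covariances are all true-score covariance, so they carry over unchanged; only the diagonal terms shrink to ρᵢσᵢ².
True-score variance = [0.78 + 0.81] + 0.34 = 1.59 + 0.34 = 1.93.
Reliability = 1.93 / 2.34 = 0.8248.

0.8248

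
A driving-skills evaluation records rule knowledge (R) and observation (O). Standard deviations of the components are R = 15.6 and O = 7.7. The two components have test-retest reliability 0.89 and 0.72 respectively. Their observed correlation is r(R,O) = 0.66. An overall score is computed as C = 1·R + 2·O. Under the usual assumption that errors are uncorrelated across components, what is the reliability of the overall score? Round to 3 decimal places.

0.883

Var(C) = 15.6² + 2²·7.7² + 2·[2·15.6·7.7·0.66] = 480.52 + 317.117 = 797.637.
Because errors are independent across components, Cov(Tᵢ,Tⱼ) = Cov(Xᵢ,Xⱼ); the off-diagonal part of the true-score variance is the same as above.
True-score variance = [15.6²·0.89 + 2²·7.7²·0.72] + 317.117 = 387.346 + 317.117 = 704.462.
Reliability = 704.462 / 797.637 = 0.883.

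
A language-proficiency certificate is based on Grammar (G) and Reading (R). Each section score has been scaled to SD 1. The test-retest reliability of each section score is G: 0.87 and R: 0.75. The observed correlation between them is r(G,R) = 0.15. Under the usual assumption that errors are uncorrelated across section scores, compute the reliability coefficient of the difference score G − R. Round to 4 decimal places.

Var(G−R) = 1 + 1 − 2·0.15 = 2 − 0.3 = 1.7.
With uncorrelated errors the cross-covariances are all true-score covariance, so they carry over unchanged; only the diagonal terms shrink to ρᵢσᵢ².
True-score variance = [0.87 + 0.75] − 0.3 = 1.62 − 0.3 = 1.32.
Reliability = 1.32 / 1.7 = 0.7765.

0.7765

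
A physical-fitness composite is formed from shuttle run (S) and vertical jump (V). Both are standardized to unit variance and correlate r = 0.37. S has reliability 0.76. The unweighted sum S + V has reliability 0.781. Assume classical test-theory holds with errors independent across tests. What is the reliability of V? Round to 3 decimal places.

0.640

Var(S+V) = 2 + 2·0.37 = 2.740.
True-score variance = ρ_S + ρ_V + 2·0.37, so 0.781 = (0.76 + ρ_V + 0.74) / 2.740.
ρ_V = 0.781·2.740 − 0.76 − 0.74 = 0.640.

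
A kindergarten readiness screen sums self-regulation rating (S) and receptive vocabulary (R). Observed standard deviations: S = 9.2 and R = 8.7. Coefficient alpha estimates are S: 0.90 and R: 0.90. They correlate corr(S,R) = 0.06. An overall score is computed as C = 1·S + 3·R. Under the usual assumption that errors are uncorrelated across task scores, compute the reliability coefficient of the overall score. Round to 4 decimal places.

Var(C) = 9.2² + 3²·8.7² + 2·[3·9.2·8.7·0.06] = 765.85 + 28.8144 = 794.664.
Because errors are independent across components, Cov(Tᵢ,Tⱼ) = Cov(Xᵢ,Xⱼ); the off-diagonal part of the true-score variance is the same as above.
True-score variance = [9.2²·0.90 + 3²·8.7²·0.90] + 28.8144 = 689.265 + 28.8144 = 718.079.
Reliability = 718.079 / 794.664 = 0.9036.

0.9036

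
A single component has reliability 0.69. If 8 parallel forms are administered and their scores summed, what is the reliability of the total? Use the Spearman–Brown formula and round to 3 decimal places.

ρ_k = kρ / (1 + (k−1)ρ) = 8·0.69 / (1 + 7·0.69) = 5.520 / 5.830 = 0.947.

0.947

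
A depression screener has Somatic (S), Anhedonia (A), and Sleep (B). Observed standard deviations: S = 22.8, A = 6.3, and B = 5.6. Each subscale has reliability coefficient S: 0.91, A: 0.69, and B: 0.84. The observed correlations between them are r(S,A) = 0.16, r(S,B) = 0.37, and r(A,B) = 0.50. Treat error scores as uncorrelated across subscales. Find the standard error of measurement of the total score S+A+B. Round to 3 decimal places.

Var(total) = 590.89 + 175.728 = 766.618.
True-score variance = 526.783 + 175.728 = 702.511, so reliability = 0.9164.
Error variance = 766.618 − 702.511 = 64.1071; SEM = √64.1071 = 8.007.

8.007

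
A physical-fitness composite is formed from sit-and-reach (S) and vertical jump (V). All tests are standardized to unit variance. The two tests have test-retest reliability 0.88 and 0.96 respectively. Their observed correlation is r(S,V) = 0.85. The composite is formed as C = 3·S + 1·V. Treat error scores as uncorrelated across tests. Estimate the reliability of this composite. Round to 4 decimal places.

Var(C) = 3² + 1 + 2·[3·0.85] = 10 + 5.1 = 15.1.
Under uncorrelated errors the observed covariances equal the true-score covariances, so only the own-variance terms attenuate.
True-score variance = [3²·0.88 + 0.96] + 5.1 = 8.88 + 5.1 = 13.98.
Reliability = 13.98 / 15.1 = 0.9258.

0.9258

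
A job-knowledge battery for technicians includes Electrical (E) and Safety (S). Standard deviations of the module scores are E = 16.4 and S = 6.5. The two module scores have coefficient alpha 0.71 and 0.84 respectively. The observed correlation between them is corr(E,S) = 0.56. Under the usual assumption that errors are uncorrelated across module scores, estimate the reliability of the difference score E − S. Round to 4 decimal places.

Var(E−S) = 16.4² + 6.5² − 2·16.4·6.5·0.56 = 311.21 − 119.392 = 191.818.
Because errors are independent across components, Cov(Tᵢ,Tⱼ) = Cov(Xᵢ,Xⱼ); the off-diagonal part of the true-score variance is the same as above.
True-score variance = [16.4²·0.71 + 6.5²·0.84] − 119.392 = 226.452 − 119.392 = 107.06.
Reliability = 107.06 / 191.818 = 0.5581.

0.5581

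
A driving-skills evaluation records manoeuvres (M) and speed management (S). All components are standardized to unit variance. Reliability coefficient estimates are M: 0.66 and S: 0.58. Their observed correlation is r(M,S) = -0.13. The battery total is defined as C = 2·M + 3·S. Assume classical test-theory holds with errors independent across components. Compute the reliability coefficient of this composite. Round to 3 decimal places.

Var(C) = 2² + 3² + 2·[6·(-0.13)] = 13 − 1.56 = 11.44.
Because errors are independent across components, Cov(Tᵢ,Tⱼ) = Cov(Xᵢ,Xⱼ); the off-diagonal part of the true-score variance is the same as above.
True-score variance = [2²·0.66 + 3²·0.58] − 1.56 = 7.86 − 1.56 = 6.3.
Reliability = 6.3 / 11.44 = 0.551.

0.551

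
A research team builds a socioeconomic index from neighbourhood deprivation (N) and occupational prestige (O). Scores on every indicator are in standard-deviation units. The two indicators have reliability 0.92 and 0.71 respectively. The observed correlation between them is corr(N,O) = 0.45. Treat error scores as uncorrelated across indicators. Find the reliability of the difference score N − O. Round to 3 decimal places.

Var(N−O) = 1 + 1 − 2·0.45 = 2 − 0.9 = 1.1.
With uncorrelated errors the cross-covariances are all true-score covariance, so they carry over unchanged; only the diagonal terms shrink to ρᵢσᵢ².
True-score variance = [0.92 + 0.71] − 0.9 = 1.63 − 0.9 = 0.73.
Reliability = 0.73 / 1.1 = 0.664.

0.664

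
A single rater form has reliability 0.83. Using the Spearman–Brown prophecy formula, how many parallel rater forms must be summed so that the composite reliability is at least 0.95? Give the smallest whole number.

k ≥ ρ*(1−ρ₁)/(ρ₁(1−ρ*)) = 0.95·0.17 / (0.83·0.05) = 3.892.
Smallest integer k = 4.

4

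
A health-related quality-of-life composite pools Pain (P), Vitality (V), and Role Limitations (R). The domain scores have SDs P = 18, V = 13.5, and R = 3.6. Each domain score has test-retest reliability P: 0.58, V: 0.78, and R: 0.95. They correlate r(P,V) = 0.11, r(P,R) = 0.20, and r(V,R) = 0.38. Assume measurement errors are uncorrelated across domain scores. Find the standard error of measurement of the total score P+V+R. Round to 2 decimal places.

Var(total) = 519.21 + 116.316 = 635.526.
True-score variance = 342.387 + 116.316 = 458.703, so reliability = 0.7218.
Error variance = 635.526 − 458.703 = 176.823; SEM = √176.823 = 13.30.

13.30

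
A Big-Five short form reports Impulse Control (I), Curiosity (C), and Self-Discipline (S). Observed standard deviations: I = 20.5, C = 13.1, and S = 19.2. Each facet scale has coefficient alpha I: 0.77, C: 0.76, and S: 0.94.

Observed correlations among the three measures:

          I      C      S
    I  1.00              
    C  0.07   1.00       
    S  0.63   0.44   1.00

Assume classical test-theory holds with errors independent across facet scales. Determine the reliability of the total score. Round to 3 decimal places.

0.907

Var(I+C+S) = 20.5² + 13.1² + 19.2² + 2·[20.5·13.1·0.07 + 20.5·19.2·0.63 + 13.1·19.2·0.44] = 960.5 + 754.871 = 1715.37.
Under uncorrelated errors the observed covariances equal the true-score covariances, so only the own-variance terms attenuate.
True-score variance = [20.5²·0.77 + 13.1²·0.76 + 19.2²·0.94] + 754.871 = 800.538 + 754.871 = 1555.41.
Reliability = 1555.41 / 1715.37 = 0.907.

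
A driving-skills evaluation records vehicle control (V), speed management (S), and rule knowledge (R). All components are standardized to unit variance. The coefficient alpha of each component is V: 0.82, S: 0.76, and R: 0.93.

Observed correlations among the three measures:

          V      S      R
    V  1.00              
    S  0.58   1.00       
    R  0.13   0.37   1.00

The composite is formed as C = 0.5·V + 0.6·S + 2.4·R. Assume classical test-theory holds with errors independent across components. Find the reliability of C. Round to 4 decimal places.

Var(C) = 0.5² + 0.6² + 2.4² + 2·[0.3·0.58 + 1.2·0.13 + 1.44·0.37] = 6.37 + 1.7256 = 8.0956.
Under uncorrelated errors the observed covariances equal the true-score covariances, so only the own-variance terms attenuate.
True-score variance = [0.5²·0.82 + 0.6²·0.76 + 2.4²·0.93] + 1.7256 = 5.8354 + 1.7256 = 7.561.
Reliability = 7.561 / 8.0956 = 0.9340.

0.9340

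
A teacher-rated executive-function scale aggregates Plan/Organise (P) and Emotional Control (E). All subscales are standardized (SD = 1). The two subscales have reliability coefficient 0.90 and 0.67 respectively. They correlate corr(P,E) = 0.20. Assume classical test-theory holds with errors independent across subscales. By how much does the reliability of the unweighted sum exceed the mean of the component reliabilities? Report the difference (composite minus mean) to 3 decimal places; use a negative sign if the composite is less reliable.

0.036

Var(sum) = 2 + 0.4 = 2.4; true-score variance = 1.57 + 0.4 = 1.97; composite reliability = 0.8208.
Mean component reliability = 0.7850.
Difference = 0.8208 − 0.7850 = 0.036.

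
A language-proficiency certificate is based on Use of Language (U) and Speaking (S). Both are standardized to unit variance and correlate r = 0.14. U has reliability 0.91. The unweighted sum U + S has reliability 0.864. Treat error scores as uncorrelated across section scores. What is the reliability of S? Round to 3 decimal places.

0.780

Var(U+S) = 2 + 2·0.14 = 2.280.
True-score variance = ρ_U + ρ_S + 2·0.14, so 0.864 = (0.91 + ρ_S + 0.28) / 2.280.
ρ_S = 0.864·2.280 − 0.91 − 0.28 = 0.780.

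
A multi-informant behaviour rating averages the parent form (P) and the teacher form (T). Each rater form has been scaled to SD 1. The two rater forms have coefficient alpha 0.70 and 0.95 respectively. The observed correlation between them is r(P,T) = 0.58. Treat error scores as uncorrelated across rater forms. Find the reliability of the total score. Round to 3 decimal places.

Var(P+T) = 2 + 2·[0.58] = 2 + 1.16 = 3.16.
Under uncorrelated errors the observed covariances equal the true-score covariances, so only the own-variance terms attenuate.
True-score variance = [0.70 + 0.95] + 1.16 = 1.65 + 1.16 = 2.81.
Reliability = 2.81 / 3.16 = 0.889.

0.889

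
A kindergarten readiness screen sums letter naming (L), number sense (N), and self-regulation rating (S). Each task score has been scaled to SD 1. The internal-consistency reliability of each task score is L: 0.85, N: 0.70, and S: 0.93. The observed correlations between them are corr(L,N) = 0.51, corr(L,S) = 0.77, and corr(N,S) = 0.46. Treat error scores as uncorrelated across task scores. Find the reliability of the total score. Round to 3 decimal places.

0.920

Var(L+N+S) = 3 + 2·[0.51 + 0.77 + 0.46] = 3 + 3.48 = 6.48.
With uncorrelated errors the cross-covariances are all true-score covariance, so they carry over unchanged; only the diagonal terms shrink to ρᵢσᵢ².
True-score variance = [0.85 + 0.70 + 0.93] + 3.48 = 2.48 + 3.48 = 5.96.
Reliability = 5.96 / 6.48 = 0.920.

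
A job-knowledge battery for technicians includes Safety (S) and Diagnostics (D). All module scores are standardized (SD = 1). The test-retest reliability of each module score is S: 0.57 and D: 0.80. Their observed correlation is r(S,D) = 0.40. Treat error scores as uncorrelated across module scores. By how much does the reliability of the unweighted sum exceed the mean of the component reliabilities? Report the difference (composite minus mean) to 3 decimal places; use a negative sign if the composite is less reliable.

Var(sum) = 2 + 0.8 = 2.8; true-score variance = 1.37 + 0.8 = 2.17; composite reliability = 0.7750.
Mean component reliability = 0.6850.
Difference = 0.7750 − 0.6850 = 0.090.

0.090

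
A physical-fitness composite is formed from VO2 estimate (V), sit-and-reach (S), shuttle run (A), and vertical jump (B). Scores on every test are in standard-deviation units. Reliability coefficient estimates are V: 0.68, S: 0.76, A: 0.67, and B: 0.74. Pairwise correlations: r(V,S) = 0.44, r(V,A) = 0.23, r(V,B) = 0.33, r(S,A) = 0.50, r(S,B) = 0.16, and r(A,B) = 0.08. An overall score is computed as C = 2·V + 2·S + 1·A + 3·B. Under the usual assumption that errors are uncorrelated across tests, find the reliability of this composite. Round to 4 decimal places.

0.8406

Var(C) = 2² + 2² + 1 + 3² + 2·[4·0.44 + 2·0.23 + 6·0.33 + 2·0.50 + 6·0.16 + 3·0.08] = 18 + 12.8 = 30.8.
With uncorrelated errors the cross-covariances are all true-score covariance, so they carry over unchanged; only the diagonal terms shrink to ρᵢσᵢ².
True-score variance = [2²·0.68 + 2²·0.76 + 0.67 + 3²·0.74] + 12.8 = 13.09 + 12.8 = 25.89.
Reliability = 25.89 / 30.8 = 0.8406.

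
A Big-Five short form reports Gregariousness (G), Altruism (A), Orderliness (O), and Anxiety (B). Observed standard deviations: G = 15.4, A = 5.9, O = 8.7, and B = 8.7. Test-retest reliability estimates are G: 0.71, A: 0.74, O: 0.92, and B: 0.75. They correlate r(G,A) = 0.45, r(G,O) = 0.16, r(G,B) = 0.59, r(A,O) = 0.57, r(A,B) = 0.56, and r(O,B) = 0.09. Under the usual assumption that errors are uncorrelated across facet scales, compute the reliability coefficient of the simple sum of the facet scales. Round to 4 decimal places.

0.8770

Var(G+A+O+B) = 15.4² + 5.9² + 8.7² + 8.7² + 2·[15.4·5.9·0.45 + 15.4·8.7·0.16 + 15.4·8.7·0.59 + 5.9·8.7·0.57 + 5.9·8.7·0.56 + 8.7·8.7·0.09] = 423.35 + 412.374 = 835.724.
With uncorrelated errors the cross-covariances are all true-score covariance, so they carry over unchanged; only the diagonal terms shrink to ρᵢσᵢ².
True-score variance = [15.4²·0.71 + 5.9²·0.74 + 8.7²·0.92 + 8.7²·0.75] + 412.374 = 320.545 + 412.374 = 732.919.
Reliability = 732.919 / 835.724 = 0.8770.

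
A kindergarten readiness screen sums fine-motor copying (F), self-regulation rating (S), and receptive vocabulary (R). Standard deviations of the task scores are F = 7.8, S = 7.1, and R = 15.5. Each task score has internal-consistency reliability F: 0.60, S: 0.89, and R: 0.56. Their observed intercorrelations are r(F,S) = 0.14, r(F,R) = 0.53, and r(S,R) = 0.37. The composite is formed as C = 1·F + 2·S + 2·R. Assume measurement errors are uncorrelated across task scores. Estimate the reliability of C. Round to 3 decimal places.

0.744

Var(C) = 7.8² + 2²·7.1² + 2²·15.5² + 2·[2·7.8·7.1·0.14 + 2·7.8·15.5·0.53 + 4·7.1·15.5·0.37] = 1223.48 + 613.069 = 1836.55.
Under uncorrelated errors the observed covariances equal the true-score covariances, so only the own-variance terms attenuate.
True-score variance = [7.8²·0.60 + 2²·7.1²·0.89 + 2²·15.5²·0.56] + 613.069 = 754.124 + 613.069 = 1367.19.
Reliability = 1367.19 / 1836.55 = 0.744.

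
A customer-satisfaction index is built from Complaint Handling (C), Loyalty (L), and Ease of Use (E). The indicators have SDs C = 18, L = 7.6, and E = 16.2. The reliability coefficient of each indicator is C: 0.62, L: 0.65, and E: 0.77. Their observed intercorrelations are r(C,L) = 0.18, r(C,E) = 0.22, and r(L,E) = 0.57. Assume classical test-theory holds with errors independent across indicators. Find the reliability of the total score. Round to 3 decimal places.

Var(C+L+E) = 18² + 7.6² + 16.2² + 2·[18·7.6·0.18 + 18·16.2·0.22 + 7.6·16.2·0.57] = 644.2 + 317.909 = 962.109.
Under uncorrelated errors the observed covariances equal the true-score covariances, so only the own-variance terms attenuate.
True-score variance = [18²·0.62 + 7.6²·0.65 + 16.2²·0.77] + 317.909 = 440.503 + 317.909 = 758.412.
Reliability = 758.412 / 962.109 = 0.788.

0.788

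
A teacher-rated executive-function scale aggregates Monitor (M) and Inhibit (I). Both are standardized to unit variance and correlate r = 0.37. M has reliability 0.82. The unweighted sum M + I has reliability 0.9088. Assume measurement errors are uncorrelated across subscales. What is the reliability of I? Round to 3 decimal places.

0.930

Var(M+I) = 2 + 2·0.37 = 2.740.
True-score variance = ρ_M + ρ_I + 2·0.37, so 0.9088 = (0.82 + ρ_I + 0.74) / 2.740.
ρ_I = 0.9088·2.740 − 0.82 − 0.74 = 0.930.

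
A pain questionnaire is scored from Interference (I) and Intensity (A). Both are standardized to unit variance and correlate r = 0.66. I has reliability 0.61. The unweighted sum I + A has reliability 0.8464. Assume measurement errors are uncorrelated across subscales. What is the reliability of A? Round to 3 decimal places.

0.880

Var(I+A) = 2 + 2·0.66 = 3.320.
True-score variance = ρ_I + ρ_A + 2·0.66, so 0.8464 = (0.61 + ρ_A + 1.32) / 3.320.
ρ_A = 0.8464·3.320 − 0.61 − 1.32 = 0.880.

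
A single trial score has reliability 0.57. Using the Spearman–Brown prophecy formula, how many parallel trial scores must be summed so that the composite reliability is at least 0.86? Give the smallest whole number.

5

k ≥ ρ*(1−ρ₁)/(ρ₁(1−ρ*)) = 0.86·0.43 / (0.57·0.14) = 4.634.
Smallest integer k = 5.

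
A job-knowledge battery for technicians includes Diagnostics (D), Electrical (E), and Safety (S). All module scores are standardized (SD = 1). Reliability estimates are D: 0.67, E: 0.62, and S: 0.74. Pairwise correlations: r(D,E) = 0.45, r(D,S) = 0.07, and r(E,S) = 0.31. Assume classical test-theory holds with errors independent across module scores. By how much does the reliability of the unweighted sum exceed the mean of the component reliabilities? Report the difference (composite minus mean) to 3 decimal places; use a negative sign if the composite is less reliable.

0.115

Var(sum) = 3 + 1.66 = 4.66; true-score variance = 2.03 + 1.66 = 3.69; composite reliability = 0.7918.
Mean component reliability = 0.6767.
Difference = 0.7918 − 0.6767 = 0.115.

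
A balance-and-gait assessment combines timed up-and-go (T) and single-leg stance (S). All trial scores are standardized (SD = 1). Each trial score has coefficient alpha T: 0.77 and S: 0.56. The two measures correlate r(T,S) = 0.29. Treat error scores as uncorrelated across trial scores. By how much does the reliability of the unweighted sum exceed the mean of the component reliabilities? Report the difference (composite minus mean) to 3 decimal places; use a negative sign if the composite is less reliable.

0.075

Var(sum) = 2 + 0.58 = 2.58; true-score variance = 1.33 + 0.58 = 1.91; composite reliability = 0.7403.
Mean component reliability = 0.6650.
Difference = 0.7403 − 0.6650 = 0.075.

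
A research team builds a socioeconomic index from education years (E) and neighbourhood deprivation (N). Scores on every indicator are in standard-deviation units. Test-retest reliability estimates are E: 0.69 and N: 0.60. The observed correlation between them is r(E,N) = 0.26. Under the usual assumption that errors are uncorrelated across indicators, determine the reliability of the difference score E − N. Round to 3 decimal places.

Var(E−N) = 1 + 1 − 2·0.26 = 2 − 0.52 = 1.48.
With uncorrelated errors the cross-covariances are all true-score covariance, so they carry over unchanged; only the diagonal terms shrink to ρᵢσᵢ².
True-score variance = [0.69 + 0.60] − 0.52 = 1.29 − 0.52 = 0.77.
Reliability = 0.77 / 1.48 = 0.520.

0.520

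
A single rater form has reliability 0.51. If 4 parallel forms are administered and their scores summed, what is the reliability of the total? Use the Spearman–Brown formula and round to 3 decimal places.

ρ_k = kρ / (1 + (k−1)ρ) = 4·0.51 / (1 + 3·0.51) = 2.040 / 2.530 = 0.806.

0.806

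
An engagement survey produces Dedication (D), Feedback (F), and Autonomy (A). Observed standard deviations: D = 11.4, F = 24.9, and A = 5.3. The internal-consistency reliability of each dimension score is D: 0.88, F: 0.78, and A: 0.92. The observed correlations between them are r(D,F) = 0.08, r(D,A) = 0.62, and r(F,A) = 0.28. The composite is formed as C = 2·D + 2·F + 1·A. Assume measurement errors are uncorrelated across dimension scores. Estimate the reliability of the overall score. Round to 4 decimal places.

Var(C) = 2²·11.4² + 2²·24.9² + 5.3² + 2·[4·11.4·24.9·0.08 + 2·11.4·5.3·0.62 + 2·24.9·5.3·0.28] = 3027.97 + 479.318 = 3507.29.
Under uncorrelated errors the observed covariances equal the true-score covariances, so only the own-variance terms attenuate.
True-score variance = [2²·11.4²·0.88 + 2²·24.9²·0.78 + 5.3²·0.92] + 479.318 = 2417.73 + 479.318 = 2897.05.
Reliability = 2897.05 / 3507.29 = 0.8260.

0.8260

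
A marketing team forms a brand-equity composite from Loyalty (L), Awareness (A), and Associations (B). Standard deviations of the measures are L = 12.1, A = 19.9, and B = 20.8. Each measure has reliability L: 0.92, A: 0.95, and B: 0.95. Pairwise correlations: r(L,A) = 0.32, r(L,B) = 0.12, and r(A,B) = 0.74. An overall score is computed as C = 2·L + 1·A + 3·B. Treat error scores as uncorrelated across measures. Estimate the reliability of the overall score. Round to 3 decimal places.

Var(C) = 2²·12.1² + 19.9² + 3²·20.8² + 2·[2·12.1·19.9·0.32 + 6·12.1·20.8·0.12 + 3·19.9·20.8·0.74] = 4875.41 + 2508.44 = 7383.85.
Under uncorrelated errors the observed covariances equal the true-score covariances, so only the own-variance terms attenuate.
True-score variance = [2²·12.1²·0.92 + 19.9²·0.95 + 3²·20.8²·0.95] + 2508.44 = 4614.07 + 2508.44 = 7122.51.
Reliability = 7122.51 / 7383.85 = 0.965.

0.965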